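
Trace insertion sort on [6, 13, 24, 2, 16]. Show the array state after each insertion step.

First element 6 is already 'sorted'
Insert 13: shifted 0 elements -> [6, 13, 24, 2, 16]
Insert 24: shifted 0 elements -> [6, 13, 24, 2, 16]
Insert 2: shifted 3 elements -> [2, 6, 13, 24, 16]
Insert 16: shifted 1 elements -> [2, 6, 13, 16, 24]


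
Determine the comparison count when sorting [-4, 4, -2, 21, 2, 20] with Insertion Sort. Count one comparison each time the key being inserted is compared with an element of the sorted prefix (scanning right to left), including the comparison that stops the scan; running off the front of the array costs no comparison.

Insert 4: -4 <= 4 (stop) = 1 comparison(s) -> [-4, 4, -2, 21, 2, 20]
Insert -2: 4 > -2 (shift), -4 <= -2 (stop) = 2 comparison(s) -> [-4, -2, 4, 21, 2, 20]
Insert 21: 4 <= 21 (stop) = 1 comparison(s) -> [-4, -2, 4, 21, 2, 20]
Insert 2: 21 > 2 (shift), 4 > 2 (shift), -2 <= 2 (stop) = 3 comparison(s) -> [-4, -2, 2, 4, 21, 20]
Insert 20: 21 > 20 (shift), 4 <= 20 (stop) = 2 comparison(s) -> [-4, -2, 2, 4, 20, 21]
Total comparisons: 1 + 2 + 1 + 3 + 2 = 9


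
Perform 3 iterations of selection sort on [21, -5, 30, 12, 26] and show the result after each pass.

Pass 1: Select minimum -5 at index 1, swap -> [-5, 21, 30, 12, 26]
Pass 2: Select minimum 12 at index 3, swap -> [-5, 12, 30, 21, 26]
Pass 3: Select minimum 21 at index 3, swap -> [-5, 12, 21, 30, 26]


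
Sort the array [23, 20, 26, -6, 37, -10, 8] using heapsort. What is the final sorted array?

Build heap: [37, 23, 26, -6, 20, -10, 8]
Extract 37: [26, 23, 8, -6, 20, -10, 37]
Extract 26: [23, 20, 8, -6, -10, 26, 37]
Extract 23: [20, -6, 8, -10, 23, 26, 37]
Extract 20: [8, -6, -10, 20, 23, 26, 37]
Extract 8: [-6, -10, 8, 20, 23, 26, 37]
Extract -6: [-10, -6, 8, 20, 23, 26, 37]


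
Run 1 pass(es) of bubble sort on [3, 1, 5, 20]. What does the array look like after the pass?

After pass 1: [1, 3, 5, 20] (1 swaps)
Total swaps: 1


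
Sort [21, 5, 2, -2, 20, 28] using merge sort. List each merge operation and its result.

Divide and conquer:
  Merge [5] + [2] -> [2, 5]
  Merge [21] + [2, 5] -> [2, 5, 21]
  Merge [20] + [28] -> [20, 28]
  Merge [-2] + [20, 28] -> [-2, 20, 28]
  Merge [2, 5, 21] + [-2, 20, 28] -> [-2, 2, 5, 20, 21, 28]


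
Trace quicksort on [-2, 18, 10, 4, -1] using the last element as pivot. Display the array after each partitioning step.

Partition 1: pivot=-1 at index 1 -> [-2, -1, 10, 4, 18]
Partition 2: pivot=18 at index 4 -> [-2, -1, 10, 4, 18]
Partition 3: pivot=4 at index 2 -> [-2, -1, 4, 10, 18]


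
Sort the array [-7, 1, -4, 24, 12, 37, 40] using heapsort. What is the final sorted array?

Build heap: [40, 24, 37, 1, 12, -7, -4]
Extract 40: [37, 24, -4, 1, 12, -7, 40]
Extract 37: [24, 12, -4, 1, -7, 37, 40]
Extract 24: [12, 1, -4, -7, 24, 37, 40]
Extract 12: [1, -7, -4, 12, 24, 37, 40]
Extract 1: [-4, -7, 1, 12, 24, 37, 40]
Extract -4: [-7, -4, 1, 12, 24, 37, 40]


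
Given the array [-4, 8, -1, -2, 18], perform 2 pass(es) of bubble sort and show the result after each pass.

After pass 1: [-4, -1, -2, 8, 18] (2 swaps)
After pass 2: [-4, -2, -1, 8, 18] (1 swaps)
Total swaps: 3


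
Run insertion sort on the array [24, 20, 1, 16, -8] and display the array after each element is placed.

First element 24 is already 'sorted'
Insert 20: shifted 1 elements -> [20, 24, 1, 16, -8]
Insert 1: shifted 2 elements -> [1, 20, 24, 16, -8]
Insert 16: shifted 2 elements -> [1, 16, 20, 24, -8]
Insert -8: shifted 4 elements -> [-8, 1, 16, 20, 24]


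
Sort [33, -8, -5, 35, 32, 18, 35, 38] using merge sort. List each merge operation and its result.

Divide and conquer:
  Merge [33] + [-8] -> [-8, 33]
  Merge [-5] + [35] -> [-5, 35]
  Merge [-8, 33] + [-5, 35] -> [-8, -5, 33, 35]
  Merge [32] + [18] -> [18, 32]
  Merge [35] + [38] -> [35, 38]
  Merge [18, 32] + [35, 38] -> [18, 32, 35, 38]
  Merge [-8, -5, 33, 35] + [18, 32, 35, 38] -> [-8, -5, 18, 32, 33, 35, 35, 38]


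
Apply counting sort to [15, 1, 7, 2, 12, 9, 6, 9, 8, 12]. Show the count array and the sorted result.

Count array: [0, 1, 1, 0, 0, 0, 1, 1, 1, 2, 0, 0, 2, 0, 0, 1]
(count[i] = number of elements equal to i)
Cumulative count: [0, 1, 2, 2, 2, 2, 3, 4, 5, 7, 7, 7, 9, 9, 9, 10]
Sorted: [1, 2, 6, 7, 8, 9, 9, 12, 12, 15]


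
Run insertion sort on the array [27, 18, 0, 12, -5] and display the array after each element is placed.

First element 27 is already 'sorted'
Insert 18: shifted 1 elements -> [18, 27, 0, 12, -5]
Insert 0: shifted 2 elements -> [0, 18, 27, 12, -5]
Insert 12: shifted 2 elements -> [0, 12, 18, 27, -5]
Insert -5: shifted 4 elements -> [-5, 0, 12, 18, 27]


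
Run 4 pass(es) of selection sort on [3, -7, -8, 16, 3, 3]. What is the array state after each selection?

Pass 1: Select minimum -8 at index 2, swap -> [-8, -7, 3, 16, 3, 3]
Pass 2: Select minimum -7 at index 1, swap -> [-8, -7, 3, 16, 3, 3]
Pass 3: Select minimum 3 at index 2, swap -> [-8, -7, 3, 16, 3, 3]
Pass 4: Select minimum 3 at index 4, swap -> [-8, -7, 3, 3, 16, 3]


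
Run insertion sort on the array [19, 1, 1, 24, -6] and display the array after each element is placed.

First element 19 is already 'sorted'
Insert 1: shifted 1 elements -> [1, 19, 1, 24, -6]
Insert 1: shifted 1 elements -> [1, 1, 19, 24, -6]
Insert 24: shifted 0 elements -> [1, 1, 19, 24, -6]
Insert -6: shifted 4 elements -> [-6, 1, 1, 19, 24]


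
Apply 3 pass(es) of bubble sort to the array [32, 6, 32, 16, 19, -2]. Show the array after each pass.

After pass 1: [6, 32, 16, 19, -2, 32] (4 swaps)
After pass 2: [6, 16, 19, -2, 32, 32] (3 swaps)
After pass 3: [6, 16, -2, 19, 32, 32] (1 swaps)
Total swaps: 8


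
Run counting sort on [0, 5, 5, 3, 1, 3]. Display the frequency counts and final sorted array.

Count array: [1, 1, 0, 2, 0, 2]
(count[i] = number of elements equal to i)
Cumulative count: [1, 2, 2, 4, 4, 6]
Sorted: [0, 1, 3, 3, 5, 5]


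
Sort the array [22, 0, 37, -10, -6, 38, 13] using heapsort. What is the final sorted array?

Build heap: [38, 0, 37, -10, -6, 22, 13]
Extract 38: [37, 0, 22, -10, -6, 13, 38]
Extract 37: [22, 0, 13, -10, -6, 37, 38]
Extract 22: [13, 0, -6, -10, 22, 37, 38]
Extract 13: [0, -10, -6, 13, 22, 37, 38]
Extract 0: [-6, -10, 0, 13, 22, 37, 38]
Extract -6: [-10, -6, 0, 13, 22, 37, 38]


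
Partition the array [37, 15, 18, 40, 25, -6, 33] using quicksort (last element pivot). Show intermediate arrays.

Partition 1: pivot=33 at index 4 -> [15, 18, 25, -6, 33, 40, 37]
Partition 2: pivot=-6 at index 0 -> [-6, 18, 25, 15, 33, 40, 37]
Partition 3: pivot=15 at index 1 -> [-6, 15, 25, 18, 33, 40, 37]
Partition 4: pivot=18 at index 2 -> [-6, 15, 18, 25, 33, 40, 37]
Partition 5: pivot=37 at index 5 -> [-6, 15, 18, 25, 33, 37, 40]


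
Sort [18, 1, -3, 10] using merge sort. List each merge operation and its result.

Divide and conquer:
  Merge [18] + [1] -> [1, 18]
  Merge [-3] + [10] -> [-3, 10]
  Merge [1, 18] + [-3, 10] -> [-3, 1, 10, 18]


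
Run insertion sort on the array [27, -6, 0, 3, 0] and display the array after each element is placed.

First element 27 is already 'sorted'
Insert -6: shifted 1 elements -> [-6, 27, 0, 3, 0]
Insert 0: shifted 1 elements -> [-6, 0, 27, 3, 0]
Insert 3: shifted 1 elements -> [-6, 0, 3, 27, 0]
Insert 0: shifted 2 elements -> [-6, 0, 0, 3, 27]


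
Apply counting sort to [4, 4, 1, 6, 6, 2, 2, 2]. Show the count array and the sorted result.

Count array: [0, 1, 3, 0, 2, 0, 2]
(count[i] = number of elements equal to i)
Cumulative count: [0, 1, 4, 4, 6, 6, 8]
Sorted: [1, 2, 2, 2, 4, 4, 6, 6]


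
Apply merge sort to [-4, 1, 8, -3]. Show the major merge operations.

Divide and conquer:
  Merge [-4] + [1] -> [-4, 1]
  Merge [8] + [-3] -> [-3, 8]
  Merge [-4, 1] + [-3, 8] -> [-4, -3, 1, 8]


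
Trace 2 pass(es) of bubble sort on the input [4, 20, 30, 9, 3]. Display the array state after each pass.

After pass 1: [4, 20, 9, 3, 30] (2 swaps)
After pass 2: [4, 9, 3, 20, 30] (2 swaps)
Total swaps: 4


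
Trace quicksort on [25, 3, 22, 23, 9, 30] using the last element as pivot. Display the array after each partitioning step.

Partition 1: pivot=30 at index 5 -> [25, 3, 22, 23, 9, 30]
Partition 2: pivot=9 at index 1 -> [3, 9, 22, 23, 25, 30]
Partition 3: pivot=25 at index 4 -> [3, 9, 22, 23, 25, 30]
Partition 4: pivot=23 at index 3 -> [3, 9, 22, 23, 25, 30]


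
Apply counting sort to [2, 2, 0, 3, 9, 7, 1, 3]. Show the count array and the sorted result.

Count array: [1, 1, 2, 2, 0, 0, 0, 1, 0, 1]
(count[i] = number of elements equal to i)
Cumulative count: [1, 2, 4, 6, 6, 6, 6, 7, 7, 8]
Sorted: [0, 1, 2, 2, 3, 3, 7, 9]


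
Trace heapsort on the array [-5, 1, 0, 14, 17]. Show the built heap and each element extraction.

Build heap: [17, 14, 0, -5, 1]
Extract 17: [14, 1, 0, -5, 17]
Extract 14: [1, -5, 0, 14, 17]
Extract 1: [0, -5, 1, 14, 17]
Extract 0: [-5, 0, 1, 14, 17]


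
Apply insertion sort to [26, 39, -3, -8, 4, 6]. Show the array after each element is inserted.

First element 26 is already 'sorted'
Insert 39: shifted 0 elements -> [26, 39, -3, -8, 4, 6]
Insert -3: shifted 2 elements -> [-3, 26, 39, -8, 4, 6]
Insert -8: shifted 3 elements -> [-8, -3, 26, 39, 4, 6]
Insert 4: shifted 2 elements -> [-8, -3, 4, 26, 39, 6]
Insert 6: shifted 2 elements -> [-8, -3, 4, 6, 26, 39]


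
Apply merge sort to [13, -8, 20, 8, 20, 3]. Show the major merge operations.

Divide and conquer:
  Merge [-8] + [20] -> [-8, 20]
  Merge [13] + [-8, 20] -> [-8, 13, 20]
  Merge [20] + [3] -> [3, 20]
  Merge [8] + [3, 20] -> [3, 8, 20]
  Merge [-8, 13, 20] + [3, 8, 20] -> [-8, 3, 8, 13, 20, 20]


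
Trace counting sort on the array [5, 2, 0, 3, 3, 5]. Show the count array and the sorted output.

Count array: [1, 0, 1, 2, 0, 2]
(count[i] = number of elements equal to i)
Cumulative count: [1, 1, 2, 4, 4, 6]
Sorted: [0, 2, 3, 3, 5, 5]


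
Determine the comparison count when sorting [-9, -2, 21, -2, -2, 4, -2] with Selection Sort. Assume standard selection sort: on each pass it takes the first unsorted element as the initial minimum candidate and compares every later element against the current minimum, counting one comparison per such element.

Pass 1: scan indices 1..6 for the minimum = 6 comparison(s); min is -9, place at index 0 -> [-9, -2, 21, -2, -2, 4, -2]
Pass 2: scan indices 2..6 for the minimum = 5 comparison(s); min is -2, place at index 1 -> [-9, -2, 21, -2, -2, 4, -2]
Pass 3: scan indices 3..6 for the minimum = 4 comparison(s); min is -2, place at index 2 -> [-9, -2, -2, 21, -2, 4, -2]
Pass 4: scan indices 4..6 for the minimum = 3 comparison(s); min is -2, place at index 3 -> [-9, -2, -2, -2, 21, 4, -2]
Pass 5: scan indices 5..6 for the minimum = 2 comparison(s); min is -2, place at index 4 -> [-9, -2, -2, -2, -2, 4, 21]
Pass 6: scan indices 6..6 for the minimum = 1 comparison(s); min is 4, place at index 5 -> [-9, -2, -2, -2, -2, 4, 21]
Selection sort always scans the whole unsorted suffix, so the count is (n-1) + (n-2) + ... + 1 = n(n-1)/2 = 7*6/2 = 21 regardless of the input order.
Total comparisons: 6 + 5 + 4 + 3 + 2 + 1 = 21


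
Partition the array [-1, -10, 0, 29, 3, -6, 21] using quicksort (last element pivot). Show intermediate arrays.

Partition 1: pivot=21 at index 5 -> [-1, -10, 0, 3, -6, 21, 29]
Partition 2: pivot=-6 at index 1 -> [-10, -6, 0, 3, -1, 21, 29]
Partition 3: pivot=-1 at index 2 -> [-10, -6, -1, 3, 0, 21, 29]
Partition 4: pivot=0 at index 3 -> [-10, -6, -1, 0, 3, 21, 29]


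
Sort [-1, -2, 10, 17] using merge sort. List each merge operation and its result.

Divide and conquer:
  Merge [-1] + [-2] -> [-2, -1]
  Merge [10] + [17] -> [10, 17]
  Merge [-2, -1] + [10, 17] -> [-2, -1, 10, 17]


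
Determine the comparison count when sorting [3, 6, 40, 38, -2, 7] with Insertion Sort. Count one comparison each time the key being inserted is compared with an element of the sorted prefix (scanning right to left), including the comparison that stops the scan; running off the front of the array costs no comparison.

Insert 6: 3 <= 6 (stop) = 1 comparison(s) -> [3, 6, 40, 38, -2, 7]
Insert 40: 6 <= 40 (stop) = 1 comparison(s) -> [3, 6, 40, 38, -2, 7]
Insert 38: 40 > 38 (shift), 6 <= 38 (stop) = 2 comparison(s) -> [3, 6, 38, 40, -2, 7]
Insert -2: 40 > -2 (shift), 38 > -2 (shift), 6 > -2 (shift), 3 > -2 (shift), reached front = 4 comparison(s) -> [-2, 3, 6, 38, 40, 7]
Insert 7: 40 > 7 (shift), 38 > 7 (shift), 6 <= 7 (stop) = 3 comparison(s) -> [-2, 3, 6, 7, 38, 40]
Total comparisons: 1 + 1 + 2 + 4 + 3 = 11


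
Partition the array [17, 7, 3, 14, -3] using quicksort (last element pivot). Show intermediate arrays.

Partition 1: pivot=-3 at index 0 -> [-3, 7, 3, 14, 17]
Partition 2: pivot=17 at index 4 -> [-3, 7, 3, 14, 17]
Partition 3: pivot=14 at index 3 -> [-3, 7, 3, 14, 17]
Partition 4: pivot=3 at index 1 -> [-3, 3, 7, 14, 17]


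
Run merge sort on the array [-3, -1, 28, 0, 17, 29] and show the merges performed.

Divide and conquer:
  Merge [-1] + [28] -> [-1, 28]
  Merge [-3] + [-1, 28] -> [-3, -1, 28]
  Merge [17] + [29] -> [17, 29]
  Merge [0] + [17, 29] -> [0, 17, 29]
  Merge [-3, -1, 28] + [0, 17, 29] -> [-3, -1, 0, 17, 28, 29]


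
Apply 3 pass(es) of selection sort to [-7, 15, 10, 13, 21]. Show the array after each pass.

Pass 1: Select minimum -7 at index 0, swap -> [-7, 15, 10, 13, 21]
Pass 2: Select minimum 10 at index 2, swap -> [-7, 10, 15, 13, 21]
Pass 3: Select minimum 13 at index 3, swap -> [-7, 10, 13, 15, 21]


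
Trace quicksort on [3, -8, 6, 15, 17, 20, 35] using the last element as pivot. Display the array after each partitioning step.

Partition 1: pivot=35 at index 6 -> [3, -8, 6, 15, 17, 20, 35]
Partition 2: pivot=20 at index 5 -> [3, -8, 6, 15, 17, 20, 35]
Partition 3: pivot=17 at index 4 -> [3, -8, 6, 15, 17, 20, 35]
Partition 4: pivot=15 at index 3 -> [3, -8, 6, 15, 17, 20, 35]
Partition 5: pivot=6 at index 2 -> [3, -8, 6, 15, 17, 20, 35]
Partition 6: pivot=-8 at index 0 -> [-8, 3, 6, 15, 17, 20, 35]


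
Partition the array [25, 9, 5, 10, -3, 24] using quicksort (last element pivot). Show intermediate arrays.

Partition 1: pivot=24 at index 4 -> [9, 5, 10, -3, 24, 25]
Partition 2: pivot=-3 at index 0 -> [-3, 5, 10, 9, 24, 25]
Partition 3: pivot=9 at index 2 -> [-3, 5, 9, 10, 24, 25]


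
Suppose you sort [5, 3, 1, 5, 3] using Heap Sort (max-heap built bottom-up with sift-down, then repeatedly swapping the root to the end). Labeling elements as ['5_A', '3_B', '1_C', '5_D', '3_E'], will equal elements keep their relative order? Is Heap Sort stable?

Trace Heap Sort on the labeled array (the key is the number; the letter only tracks identity):
  Build max-heap: [5_A, 5_D, 1_C, 3_B, 3_E]
  Swap root 5_A to index 4, re-heapify first 4 -> [5_D, 3_E, 1_C, 3_B, 5_A]
  Swap root 5_D to index 3, re-heapify first 3 -> [3_B, 3_E, 1_C, 5_D, 5_A]
  Swap root 3_B to index 2, re-heapify first 2 -> [3_E, 1_C, 3_B, 5_D, 5_A]
  Swap root 3_E to index 1, re-heapify first 1 -> [1_C, 3_E, 3_B, 5_D, 5_A]
Final order: [1_C, 3_E, 3_B, 5_D, 5_A]
Equal keys:
  value 3: originally 3_B, 3_E; after sorting 3_E, 3_B -> order changed
  value 5: originally 5_A, 5_D; after sorting 5_D, 5_A -> order changed
Equal keys were reordered, so Heap Sort is not stable: heap construction and root-to-end swaps move elements without regard to the original order of equal keys. (One such input is enough; an unstable sort may happen to preserve order on other inputs, but it gives no guarantee.)
Answer: Not stable


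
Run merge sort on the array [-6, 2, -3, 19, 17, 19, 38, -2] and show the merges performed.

Divide and conquer:
  Merge [-6] + [2] -> [-6, 2]
  Merge [-3] + [19] -> [-3, 19]
  Merge [-6, 2] + [-3, 19] -> [-6, -3, 2, 19]
  Merge [17] + [19] -> [17, 19]
  Merge [38] + [-2] -> [-2, 38]
  Merge [17, 19] + [-2, 38] -> [-2, 17, 19, 38]
  Merge [-6, -3, 2, 19] + [-2, 17, 19, 38] -> [-6, -3, -2, 2, 17, 19, 19, 38]


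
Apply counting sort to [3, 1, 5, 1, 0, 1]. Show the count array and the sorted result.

Count array: [1, 3, 0, 1, 0, 1]
(count[i] = number of elements equal to i)
Cumulative count: [1, 4, 4, 5, 5, 6]
Sorted: [0, 1, 1, 1, 3, 5]


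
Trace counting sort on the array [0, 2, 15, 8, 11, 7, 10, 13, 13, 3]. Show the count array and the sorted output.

Count array: [1, 0, 1, 1, 0, 0, 0, 1, 1, 0, 1, 1, 0, 2, 0, 1]
(count[i] = number of elements equal to i)
Cumulative count: [1, 1, 2, 3, 3, 3, 3, 4, 5, 5, 6, 7, 7, 9, 9, 10]
Sorted: [0, 2, 3, 7, 8, 10, 11, 13, 13, 15]


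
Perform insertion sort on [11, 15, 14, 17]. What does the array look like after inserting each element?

First element 11 is already 'sorted'
Insert 15: shifted 0 elements -> [11, 15, 14, 17]
Insert 14: shifted 1 elements -> [11, 14, 15, 17]
Insert 17: shifted 0 elements -> [11, 14, 15, 17]


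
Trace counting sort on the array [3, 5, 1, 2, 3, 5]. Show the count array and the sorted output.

Count array: [0, 1, 1, 2, 0, 2]
(count[i] = number of elements equal to i)
Cumulative count: [0, 1, 2, 4, 4, 6]
Sorted: [1, 2, 3, 3, 5, 5]


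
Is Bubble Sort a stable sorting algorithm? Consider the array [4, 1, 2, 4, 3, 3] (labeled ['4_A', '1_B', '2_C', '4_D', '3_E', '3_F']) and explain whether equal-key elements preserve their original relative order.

Trace Bubble Sort on the labeled array (the key is the number; the letter only tracks identity):
  After pass 1: [1_B, 2_C, 4_A, 3_E, 3_F, 4_D]
  After pass 2: [1_B, 2_C, 3_E, 3_F, 4_A, 4_D]
  After pass 3: [1_B, 2_C, 3_E, 3_F, 4_A, 4_D] (no swaps, done)
Final order: [1_B, 2_C, 3_E, 3_F, 4_A, 4_D]
Equal keys:
  value 3: originally 3_E, 3_F; after sorting 3_E, 3_F -> order preserved
  value 4: originally 4_A, 4_D; after sorting 4_A, 4_D -> order preserved
All equal keys kept their original relative order. Bubble Sort is stable: it only swaps adjacent elements when the left one is strictly greater, so equal keys never move past each other.
Answer: Stable


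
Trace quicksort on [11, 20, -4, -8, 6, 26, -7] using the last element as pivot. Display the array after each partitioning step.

Partition 1: pivot=-7 at index 1 -> [-8, -7, -4, 11, 6, 26, 20]
Partition 2: pivot=20 at index 5 -> [-8, -7, -4, 11, 6, 20, 26]
Partition 3: pivot=6 at index 3 -> [-8, -7, -4, 6, 11, 20, 26]


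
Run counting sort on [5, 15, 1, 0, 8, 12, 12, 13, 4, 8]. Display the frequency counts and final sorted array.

Count array: [1, 1, 0, 0, 1, 1, 0, 0, 2, 0, 0, 0, 2, 1, 0, 1]
(count[i] = number of elements equal to i)
Cumulative count: [1, 2, 2, 2, 3, 4, 4, 4, 6, 6, 6, 6, 8, 9, 9, 10]
Sorted: [0, 1, 4, 5, 8, 8, 12, 12, 13, 15]


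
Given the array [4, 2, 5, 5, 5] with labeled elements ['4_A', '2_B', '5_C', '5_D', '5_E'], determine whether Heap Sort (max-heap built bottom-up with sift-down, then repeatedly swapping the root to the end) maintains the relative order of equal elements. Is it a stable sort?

Trace Heap Sort on the labeled array (the key is the number; the letter only tracks identity):
  Build max-heap: [5_D, 5_E, 5_C, 2_B, 4_A]
  Swap root 5_D to index 4, re-heapify first 4 -> [5_E, 4_A, 5_C, 2_B, 5_D]
  Swap root 5_E to index 3, re-heapify first 3 -> [5_C, 4_A, 2_B, 5_E, 5_D]
  Swap root 5_C to index 2, re-heapify first 2 -> [4_A, 2_B, 5_C, 5_E, 5_D]
  Swap root 4_A to index 1, re-heapify first 1 -> [2_B, 4_A, 5_C, 5_E, 5_D]
Final order: [2_B, 4_A, 5_C, 5_E, 5_D]
Equal keys:
  value 5: originally 5_C, 5_D, 5_E; after sorting 5_C, 5_E, 5_D -> order changed
Equal keys were reordered, so Heap Sort is not stable: heap construction and root-to-end swaps move elements without regard to the original order of equal keys. (One such input is enough; an unstable sort may happen to preserve order on other inputs, but it gives no guarantee.)
Answer: Not stable


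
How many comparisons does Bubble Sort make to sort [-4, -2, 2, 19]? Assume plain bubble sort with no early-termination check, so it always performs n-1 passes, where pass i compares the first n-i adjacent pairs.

Pass 1: compare adjacent pairs (0,1)..(2,3) = 3 comparison(s), 0 swap(s) -> [-4, -2, 2, 19]
Pass 2: compare adjacent pairs (0,1)..(1,2) = 2 comparison(s), 0 swap(s) -> [-4, -2, 2, 19]
Pass 3: compare adjacent pairs (0,1)..(0,1) = 1 comparison(s), 0 swap(s) -> [-4, -2, 2, 19]
Total comparisons: 3 + 2 + 1 = 6


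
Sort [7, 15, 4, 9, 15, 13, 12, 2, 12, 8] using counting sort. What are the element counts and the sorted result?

Count array: [0, 0, 1, 0, 1, 0, 0, 1, 1, 1, 0, 0, 2, 1, 0, 2]
(count[i] = number of elements equal to i)
Cumulative count: [0, 0, 1, 1, 2, 2, 2, 3, 4, 5, 5, 5, 7, 8, 8, 10]
Sorted: [2, 4, 7, 8, 9, 12, 12, 13, 15, 15]


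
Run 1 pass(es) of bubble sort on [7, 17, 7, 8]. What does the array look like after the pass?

After pass 1: [7, 7, 8, 17] (2 swaps)
Total swaps: 2


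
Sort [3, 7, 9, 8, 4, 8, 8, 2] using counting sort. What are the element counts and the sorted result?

Count array: [0, 0, 1, 1, 1, 0, 0, 1, 3, 1]
(count[i] = number of elements equal to i)
Cumulative count: [0, 0, 1, 2, 3, 3, 3, 4, 7, 8]
Sorted: [2, 3, 4, 7, 8, 8, 8, 9]


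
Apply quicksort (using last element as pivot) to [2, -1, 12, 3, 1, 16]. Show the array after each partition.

Partition 1: pivot=16 at index 5 -> [2, -1, 12, 3, 1, 16]
Partition 2: pivot=1 at index 1 -> [-1, 1, 12, 3, 2, 16]
Partition 3: pivot=2 at index 2 -> [-1, 1, 2, 3, 12, 16]
Partition 4: pivot=12 at index 4 -> [-1, 1, 2, 3, 12, 16]


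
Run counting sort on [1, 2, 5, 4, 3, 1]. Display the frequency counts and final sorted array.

Count array: [0, 2, 1, 1, 1, 1]
(count[i] = number of elements equal to i)
Cumulative count: [0, 2, 3, 4, 5, 6]
Sorted: [1, 1, 2, 3, 4, 5]


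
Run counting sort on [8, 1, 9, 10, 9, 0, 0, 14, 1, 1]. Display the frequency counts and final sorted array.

Count array: [2, 3, 0, 0, 0, 0, 0, 0, 1, 2, 1, 0, 0, 0, 1]
(count[i] = number of elements equal to i)
Cumulative count: [2, 5, 5, 5, 5, 5, 5, 5, 6, 8, 9, 9, 9, 9, 10]
Sorted: [0, 0, 1, 1, 1, 8, 9, 9, 10, 14]


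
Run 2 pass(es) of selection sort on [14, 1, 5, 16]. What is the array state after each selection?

Pass 1: Select minimum 1 at index 1, swap -> [1, 14, 5, 16]
Pass 2: Select minimum 5 at index 2, swap -> [1, 5, 14, 16]


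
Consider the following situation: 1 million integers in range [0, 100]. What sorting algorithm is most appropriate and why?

Best choice: Counting sort
Reason: O(n + k) where k=100 is small; linear time beats O(n log n)


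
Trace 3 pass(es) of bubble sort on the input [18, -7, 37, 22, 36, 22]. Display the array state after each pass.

After pass 1: [-7, 18, 22, 36, 22, 37] (4 swaps)
After pass 2: [-7, 18, 22, 22, 36, 37] (1 swaps)
After pass 3: [-7, 18, 22, 22, 36, 37] (0 swaps)
Total swaps: 5


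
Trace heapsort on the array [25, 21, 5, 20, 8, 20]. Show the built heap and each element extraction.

Build heap: [25, 21, 20, 20, 8, 5]
Extract 25: [21, 20, 20, 5, 8, 25]
Extract 21: [20, 8, 20, 5, 21, 25]
Extract 20: [20, 8, 5, 20, 21, 25]
Extract 20: [8, 5, 20, 20, 21, 25]
Extract 8: [5, 8, 20, 20, 21, 25]


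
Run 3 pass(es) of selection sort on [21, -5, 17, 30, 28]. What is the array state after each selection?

Pass 1: Select minimum -5 at index 1, swap -> [-5, 21, 17, 30, 28]
Pass 2: Select minimum 17 at index 2, swap -> [-5, 17, 21, 30, 28]
Pass 3: Select minimum 21 at index 2, swap -> [-5, 17, 21, 30, 28]


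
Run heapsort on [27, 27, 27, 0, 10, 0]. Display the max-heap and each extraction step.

Build heap: [27, 27, 27, 0, 10, 0]
Extract 27: [27, 10, 27, 0, 0, 27]
Extract 27: [27, 10, 0, 0, 27, 27]
Extract 27: [10, 0, 0, 27, 27, 27]
Extract 10: [0, 0, 10, 27, 27, 27]
Extract 0: [0, 0, 10, 27, 27, 27]


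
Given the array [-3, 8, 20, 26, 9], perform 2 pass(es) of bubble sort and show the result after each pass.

After pass 1: [-3, 8, 20, 9, 26] (1 swaps)
After pass 2: [-3, 8, 9, 20, 26] (1 swaps)
Total swaps: 2


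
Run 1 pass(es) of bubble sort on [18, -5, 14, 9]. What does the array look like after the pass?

After pass 1: [-5, 14, 9, 18] (3 swaps)
Total swaps: 3


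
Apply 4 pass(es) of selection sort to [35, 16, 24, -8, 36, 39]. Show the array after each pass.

Pass 1: Select minimum -8 at index 3, swap -> [-8, 16, 24, 35, 36, 39]
Pass 2: Select minimum 16 at index 1, swap -> [-8, 16, 24, 35, 36, 39]
Pass 3: Select minimum 24 at index 2, swap -> [-8, 16, 24, 35, 36, 39]
Pass 4: Select minimum 35 at index 3, swap -> [-8, 16, 24, 35, 36, 39]


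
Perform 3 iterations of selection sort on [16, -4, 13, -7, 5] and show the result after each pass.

Pass 1: Select minimum -7 at index 3, swap -> [-7, -4, 13, 16, 5]
Pass 2: Select minimum -4 at index 1, swap -> [-7, -4, 13, 16, 5]
Pass 3: Select minimum 5 at index 4, swap -> [-7, -4, 5, 16, 13]


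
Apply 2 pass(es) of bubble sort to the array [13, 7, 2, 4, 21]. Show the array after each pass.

After pass 1: [7, 2, 4, 13, 21] (3 swaps)
After pass 2: [2, 4, 7, 13, 21] (2 swaps)
Total swaps: 5


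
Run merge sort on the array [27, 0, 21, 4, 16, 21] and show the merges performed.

Divide and conquer:
  Merge [0] + [21] -> [0, 21]
  Merge [27] + [0, 21] -> [0, 21, 27]
  Merge [16] + [21] -> [16, 21]
  Merge [4] + [16, 21] -> [4, 16, 21]
  Merge [0, 21, 27] + [4, 16, 21] -> [0, 4, 16, 21, 21, 27]


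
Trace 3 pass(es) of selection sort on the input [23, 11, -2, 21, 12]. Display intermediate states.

Pass 1: Select minimum -2 at index 2, swap -> [-2, 11, 23, 21, 12]
Pass 2: Select minimum 11 at index 1, swap -> [-2, 11, 23, 21, 12]
Pass 3: Select minimum 12 at index 4, swap -> [-2, 11, 12, 21, 23]


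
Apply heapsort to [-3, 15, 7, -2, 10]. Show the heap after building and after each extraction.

Build heap: [15, 10, 7, -2, -3]
Extract 15: [10, -2, 7, -3, 15]
Extract 10: [7, -2, -3, 10, 15]
Extract 7: [-2, -3, 7, 10, 15]
Extract -2: [-3, -2, 7, 10, 15]


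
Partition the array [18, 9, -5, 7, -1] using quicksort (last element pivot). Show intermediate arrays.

Partition 1: pivot=-1 at index 1 -> [-5, -1, 18, 7, 9]
Partition 2: pivot=9 at index 3 -> [-5, -1, 7, 9, 18]


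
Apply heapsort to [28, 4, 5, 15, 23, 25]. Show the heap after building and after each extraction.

Build heap: [28, 23, 25, 15, 4, 5]
Extract 28: [25, 23, 5, 15, 4, 28]
Extract 25: [23, 15, 5, 4, 25, 28]
Extract 23: [15, 4, 5, 23, 25, 28]
Extract 15: [5, 4, 15, 23, 25, 28]
Extract 5: [4, 5, 15, 23, 25, 28]


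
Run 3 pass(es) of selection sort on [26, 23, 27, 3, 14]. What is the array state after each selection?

Pass 1: Select minimum 3 at index 3, swap -> [3, 23, 27, 26, 14]
Pass 2: Select minimum 14 at index 4, swap -> [3, 14, 27, 26, 23]
Pass 3: Select minimum 23 at index 4, swap -> [3, 14, 23, 26, 27]


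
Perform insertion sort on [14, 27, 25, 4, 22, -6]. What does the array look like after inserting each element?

First element 14 is already 'sorted'
Insert 27: shifted 0 elements -> [14, 27, 25, 4, 22, -6]
Insert 25: shifted 1 elements -> [14, 25, 27, 4, 22, -6]
Insert 4: shifted 3 elements -> [4, 14, 25, 27, 22, -6]
Insert 22: shifted 2 elements -> [4, 14, 22, 25, 27, -6]
Insert -6: shifted 5 elements -> [-6, 4, 14, 22, 25, 27]


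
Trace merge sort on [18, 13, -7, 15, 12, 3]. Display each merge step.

Divide and conquer:
  Merge [13] + [-7] -> [-7, 13]
  Merge [18] + [-7, 13] -> [-7, 13, 18]
  Merge [12] + [3] -> [3, 12]
  Merge [15] + [3, 12] -> [3, 12, 15]
  Merge [-7, 13, 18] + [3, 12, 15] -> [-7, 3, 12, 13, 15, 18]


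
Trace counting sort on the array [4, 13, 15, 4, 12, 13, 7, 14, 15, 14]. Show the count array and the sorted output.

Count array: [0, 0, 0, 0, 2, 0, 0, 1, 0, 0, 0, 0, 1, 2, 2, 2]
(count[i] = number of elements equal to i)
Cumulative count: [0, 0, 0, 0, 2, 2, 2, 3, 3, 3, 3, 3, 4, 6, 8, 10]
Sorted: [4, 4, 7, 12, 13, 13, 14, 14, 15, 15]


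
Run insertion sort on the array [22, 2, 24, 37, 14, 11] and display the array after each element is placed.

First element 22 is already 'sorted'
Insert 2: shifted 1 elements -> [2, 22, 24, 37, 14, 11]
Insert 24: shifted 0 elements -> [2, 22, 24, 37, 14, 11]
Insert 37: shifted 0 elements -> [2, 22, 24, 37, 14, 11]
Insert 14: shifted 3 elements -> [2, 14, 22, 24, 37, 11]
Insert 11: shifted 4 elements -> [2, 11, 14, 22, 24, 37]


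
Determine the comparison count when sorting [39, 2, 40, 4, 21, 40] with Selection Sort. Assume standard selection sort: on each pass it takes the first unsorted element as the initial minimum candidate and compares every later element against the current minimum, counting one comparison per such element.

Pass 1: scan indices 1..5 for the minimum = 5 comparison(s); min is 2, place at index 0 -> [2, 39, 40, 4, 21, 40]
Pass 2: scan indices 2..5 for the minimum = 4 comparison(s); min is 4, place at index 1 -> [2, 4, 40, 39, 21, 40]
Pass 3: scan indices 3..5 for the minimum = 3 comparison(s); min is 21, place at index 2 -> [2, 4, 21, 39, 40, 40]
Pass 4: scan indices 4..5 for the minimum = 2 comparison(s); min is 39, place at index 3 -> [2, 4, 21, 39, 40, 40]
Pass 5: scan indices 5..5 for the minimum = 1 comparison(s); min is 40, place at index 4 -> [2, 4, 21, 39, 40, 40]
Selection sort always scans the whole unsorted suffix, so the count is (n-1) + (n-2) + ... + 1 = n(n-1)/2 = 6*5/2 = 15 regardless of the input order.
Total comparisons: 5 + 4 + 3 + 2 + 1 = 15


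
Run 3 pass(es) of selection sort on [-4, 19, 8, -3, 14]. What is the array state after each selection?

Pass 1: Select minimum -4 at index 0, swap -> [-4, 19, 8, -3, 14]
Pass 2: Select minimum -3 at index 3, swap -> [-4, -3, 8, 19, 14]
Pass 3: Select minimum 8 at index 2, swap -> [-4, -3, 8, 19, 14]


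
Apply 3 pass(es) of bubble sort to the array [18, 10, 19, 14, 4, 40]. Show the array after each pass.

After pass 1: [10, 18, 14, 4, 19, 40] (3 swaps)
After pass 2: [10, 14, 4, 18, 19, 40] (2 swaps)
After pass 3: [10, 4, 14, 18, 19, 40] (1 swaps)
Total swaps: 6


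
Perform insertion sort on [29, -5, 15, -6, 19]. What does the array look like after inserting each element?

First element 29 is already 'sorted'
Insert -5: shifted 1 elements -> [-5, 29, 15, -6, 19]
Insert 15: shifted 1 elements -> [-5, 15, 29, -6, 19]
Insert -6: shifted 3 elements -> [-6, -5, 15, 29, 19]
Insert 19: shifted 1 elements -> [-6, -5, 15, 19, 29]


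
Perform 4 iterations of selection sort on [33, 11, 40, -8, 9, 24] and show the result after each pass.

Pass 1: Select minimum -8 at index 3, swap -> [-8, 11, 40, 33, 9, 24]
Pass 2: Select minimum 9 at index 4, swap -> [-8, 9, 40, 33, 11, 24]
Pass 3: Select minimum 11 at index 4, swap -> [-8, 9, 11, 33, 40, 24]
Pass 4: Select minimum 24 at index 5, swap -> [-8, 9, 11, 24, 40, 33]


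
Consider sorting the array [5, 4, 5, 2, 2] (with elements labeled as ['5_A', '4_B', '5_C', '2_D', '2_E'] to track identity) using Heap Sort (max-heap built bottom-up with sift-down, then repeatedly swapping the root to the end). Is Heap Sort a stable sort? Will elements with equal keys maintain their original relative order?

Trace Heap Sort on the labeled array (the key is the number; the letter only tracks identity):
  Build max-heap: [5_A, 4_B, 5_C, 2_D, 2_E]
  Swap root 5_A to index 4, re-heapify first 4 -> [5_C, 4_B, 2_E, 2_D, 5_A]
  Swap root 5_C to index 3, re-heapify first 3 -> [4_B, 2_D, 2_E, 5_C, 5_A]
  Swap root 4_B to index 2, re-heapify first 2 -> [2_E, 2_D, 4_B, 5_C, 5_A]
  Swap root 2_E to index 1, re-heapify first 1 -> [2_D, 2_E, 4_B, 5_C, 5_A]
Final order: [2_D, 2_E, 4_B, 5_C, 5_A]
Equal keys:
  value 2: originally 2_D, 2_E; after sorting 2_D, 2_E -> order preserved
  value 5: originally 5_A, 5_C; after sorting 5_C, 5_A -> order changed
Equal keys were reordered, so Heap Sort is not stable: heap construction and root-to-end swaps move elements without regard to the original order of equal keys. (One such input is enough; an unstable sort may happen to preserve order on other inputs, but it gives no guarantee.)
Answer: Not stable


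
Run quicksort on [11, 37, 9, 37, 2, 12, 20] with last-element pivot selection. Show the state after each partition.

Partition 1: pivot=20 at index 4 -> [11, 9, 2, 12, 20, 37, 37]
Partition 2: pivot=12 at index 3 -> [11, 9, 2, 12, 20, 37, 37]
Partition 3: pivot=2 at index 0 -> [2, 9, 11, 12, 20, 37, 37]
Partition 4: pivot=11 at index 2 -> [2, 9, 11, 12, 20, 37, 37]
Partition 5: pivot=37 at index 6 -> [2, 9, 11, 12, 20, 37, 37]


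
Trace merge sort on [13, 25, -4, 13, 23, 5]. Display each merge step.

Divide and conquer:
  Merge [25] + [-4] -> [-4, 25]
  Merge [13] + [-4, 25] -> [-4, 13, 25]
  Merge [23] + [5] -> [5, 23]
  Merge [13] + [5, 23] -> [5, 13, 23]
  Merge [-4, 13, 25] + [5, 13, 23] -> [-4, 5, 13, 13, 23, 25]


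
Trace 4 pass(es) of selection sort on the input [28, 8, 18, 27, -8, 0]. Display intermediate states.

Pass 1: Select minimum -8 at index 4, swap -> [-8, 8, 18, 27, 28, 0]
Pass 2: Select minimum 0 at index 5, swap -> [-8, 0, 18, 27, 28, 8]
Pass 3: Select minimum 8 at index 5, swap -> [-8, 0, 8, 27, 28, 18]
Pass 4: Select minimum 18 at index 5, swap -> [-8, 0, 8, 18, 28, 27]


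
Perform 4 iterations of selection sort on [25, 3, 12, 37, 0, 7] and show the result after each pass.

Pass 1: Select minimum 0 at index 4, swap -> [0, 3, 12, 37, 25, 7]
Pass 2: Select minimum 3 at index 1, swap -> [0, 3, 12, 37, 25, 7]
Pass 3: Select minimum 7 at index 5, swap -> [0, 3, 7, 37, 25, 12]
Pass 4: Select minimum 12 at index 5, swap -> [0, 3, 7, 12, 25, 37]


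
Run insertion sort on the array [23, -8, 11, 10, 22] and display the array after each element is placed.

First element 23 is already 'sorted'
Insert -8: shifted 1 elements -> [-8, 23, 11, 10, 22]
Insert 11: shifted 1 elements -> [-8, 11, 23, 10, 22]
Insert 10: shifted 2 elements -> [-8, 10, 11, 23, 22]
Insert 22: shifted 1 elements -> [-8, 10, 11, 22, 23]


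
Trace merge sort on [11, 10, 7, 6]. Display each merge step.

Divide and conquer:
  Merge [11] + [10] -> [10, 11]
  Merge [7] + [6] -> [6, 7]
  Merge [10, 11] + [6, 7] -> [6, 7, 10, 11]


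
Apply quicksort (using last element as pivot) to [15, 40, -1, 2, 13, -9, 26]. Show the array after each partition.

Partition 1: pivot=26 at index 5 -> [15, -1, 2, 13, -9, 26, 40]
Partition 2: pivot=-9 at index 0 -> [-9, -1, 2, 13, 15, 26, 40]
Partition 3: pivot=15 at index 4 -> [-9, -1, 2, 13, 15, 26, 40]
Partition 4: pivot=13 at index 3 -> [-9, -1, 2, 13, 15, 26, 40]
Partition 5: pivot=2 at index 2 -> [-9, -1, 2, 13, 15, 26, 40]


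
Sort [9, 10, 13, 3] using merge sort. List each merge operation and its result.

Divide and conquer:
  Merge [9] + [10] -> [9, 10]
  Merge [13] + [3] -> [3, 13]
  Merge [9, 10] + [3, 13] -> [3, 9, 10, 13]


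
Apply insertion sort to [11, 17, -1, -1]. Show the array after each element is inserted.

First element 11 is already 'sorted'
Insert 17: shifted 0 elements -> [11, 17, -1, -1]
Insert -1: shifted 2 elements -> [-1, 11, 17, -1]
Insert -1: shifted 2 elements -> [-1, -1, 11, 17]


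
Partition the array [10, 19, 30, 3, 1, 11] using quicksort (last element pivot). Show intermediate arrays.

Partition 1: pivot=11 at index 3 -> [10, 3, 1, 11, 30, 19]
Partition 2: pivot=1 at index 0 -> [1, 3, 10, 11, 30, 19]
Partition 3: pivot=10 at index 2 -> [1, 3, 10, 11, 30, 19]
Partition 4: pivot=19 at index 4 -> [1, 3, 10, 11, 19, 30]


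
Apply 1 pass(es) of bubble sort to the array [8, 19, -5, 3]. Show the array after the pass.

After pass 1: [8, -5, 3, 19] (2 swaps)
Total swaps: 2


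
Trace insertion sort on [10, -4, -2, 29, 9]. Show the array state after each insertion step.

First element 10 is already 'sorted'
Insert -4: shifted 1 elements -> [-4, 10, -2, 29, 9]
Insert -2: shifted 1 elements -> [-4, -2, 10, 29, 9]
Insert 29: shifted 0 elements -> [-4, -2, 10, 29, 9]
Insert 9: shifted 2 elements -> [-4, -2, 9, 10, 29]


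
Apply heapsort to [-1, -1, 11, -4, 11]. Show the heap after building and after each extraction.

Build heap: [11, -1, 11, -4, -1]
Extract 11: [11, -1, -1, -4, 11]
Extract 11: [-1, -4, -1, 11, 11]
Extract -1: [-1, -4, -1, 11, 11]
Extract -1: [-4, -1, -1, 11, 11]


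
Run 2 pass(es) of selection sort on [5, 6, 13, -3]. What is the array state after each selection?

Pass 1: Select minimum -3 at index 3, swap -> [-3, 6, 13, 5]
Pass 2: Select minimum 5 at index 3, swap -> [-3, 5, 13, 6]


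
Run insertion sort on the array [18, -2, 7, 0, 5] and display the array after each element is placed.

First element 18 is already 'sorted'
Insert -2: shifted 1 elements -> [-2, 18, 7, 0, 5]
Insert 7: shifted 1 elements -> [-2, 7, 18, 0, 5]
Insert 0: shifted 2 elements -> [-2, 0, 7, 18, 5]
Insert 5: shifted 2 elements -> [-2, 0, 5, 7, 18]


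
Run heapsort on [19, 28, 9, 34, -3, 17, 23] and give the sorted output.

Build heap: [34, 28, 23, 19, -3, 17, 9]
Extract 34: [28, 19, 23, 9, -3, 17, 34]
Extract 28: [23, 19, 17, 9, -3, 28, 34]
Extract 23: [19, 9, 17, -3, 23, 28, 34]
Extract 19: [17, 9, -3, 19, 23, 28, 34]
Extract 17: [9, -3, 17, 19, 23, 28, 34]
Extract 9: [-3, 9, 17, 19, 23, 28, 34]


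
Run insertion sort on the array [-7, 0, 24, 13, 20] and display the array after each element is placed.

First element -7 is already 'sorted'
Insert 0: shifted 0 elements -> [-7, 0, 24, 13, 20]
Insert 24: shifted 0 elements -> [-7, 0, 24, 13, 20]
Insert 13: shifted 1 elements -> [-7, 0, 13, 24, 20]
Insert 20: shifted 1 elements -> [-7, 0, 13, 20, 24]


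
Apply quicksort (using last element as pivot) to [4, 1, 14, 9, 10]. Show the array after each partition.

Partition 1: pivot=10 at index 3 -> [4, 1, 9, 10, 14]
Partition 2: pivot=9 at index 2 -> [4, 1, 9, 10, 14]
Partition 3: pivot=1 at index 0 -> [1, 4, 9, 10, 14]


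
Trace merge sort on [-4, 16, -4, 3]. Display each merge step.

Divide and conquer:
  Merge [-4] + [16] -> [-4, 16]
  Merge [-4] + [3] -> [-4, 3]
  Merge [-4, 16] + [-4, 3] -> [-4, -4, 3, 16]


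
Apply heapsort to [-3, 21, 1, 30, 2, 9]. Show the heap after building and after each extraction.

Build heap: [30, 21, 9, -3, 2, 1]
Extract 30: [21, 2, 9, -3, 1, 30]
Extract 21: [9, 2, 1, -3, 21, 30]
Extract 9: [2, -3, 1, 9, 21, 30]
Extract 2: [1, -3, 2, 9, 21, 30]
Extract 1: [-3, 1, 2, 9, 21, 30]


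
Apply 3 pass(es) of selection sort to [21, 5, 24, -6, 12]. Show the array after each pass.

Pass 1: Select minimum -6 at index 3, swap -> [-6, 5, 24, 21, 12]
Pass 2: Select minimum 5 at index 1, swap -> [-6, 5, 24, 21, 12]
Pass 3: Select minimum 12 at index 4, swap -> [-6, 5, 12, 21, 24]


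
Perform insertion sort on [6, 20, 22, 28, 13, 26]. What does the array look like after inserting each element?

First element 6 is already 'sorted'
Insert 20: shifted 0 elements -> [6, 20, 22, 28, 13, 26]
Insert 22: shifted 0 elements -> [6, 20, 22, 28, 13, 26]
Insert 28: shifted 0 elements -> [6, 20, 22, 28, 13, 26]
Insert 13: shifted 3 elements -> [6, 13, 20, 22, 28, 26]
Insert 26: shifted 1 elements -> [6, 13, 20, 22, 26, 28]


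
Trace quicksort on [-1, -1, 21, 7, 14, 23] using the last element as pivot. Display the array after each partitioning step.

Partition 1: pivot=23 at index 5 -> [-1, -1, 21, 7, 14, 23]
Partition 2: pivot=14 at index 3 -> [-1, -1, 7, 14, 21, 23]
Partition 3: pivot=7 at index 2 -> [-1, -1, 7, 14, 21, 23]
Partition 4: pivot=-1 at index 1 -> [-1, -1, 7, 14, 21, 23]


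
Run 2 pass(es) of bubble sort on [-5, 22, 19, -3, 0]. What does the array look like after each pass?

After pass 1: [-5, 19, -3, 0, 22] (3 swaps)
After pass 2: [-5, -3, 0, 19, 22] (2 swaps)
Total swaps: 5


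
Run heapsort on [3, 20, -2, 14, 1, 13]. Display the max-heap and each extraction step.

Build heap: [20, 14, 13, 3, 1, -2]
Extract 20: [14, 3, 13, -2, 1, 20]
Extract 14: [13, 3, 1, -2, 14, 20]
Extract 13: [3, -2, 1, 13, 14, 20]
Extract 3: [1, -2, 3, 13, 14, 20]
Extract 1: [-2, 1, 3, 13, 14, 20]


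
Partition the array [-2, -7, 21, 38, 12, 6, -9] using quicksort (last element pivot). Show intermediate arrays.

Partition 1: pivot=-9 at index 0 -> [-9, -7, 21, 38, 12, 6, -2]
Partition 2: pivot=-2 at index 2 -> [-9, -7, -2, 38, 12, 6, 21]
Partition 3: pivot=21 at index 5 -> [-9, -7, -2, 12, 6, 21, 38]
Partition 4: pivot=6 at index 3 -> [-9, -7, -2, 6, 12, 21, 38]
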